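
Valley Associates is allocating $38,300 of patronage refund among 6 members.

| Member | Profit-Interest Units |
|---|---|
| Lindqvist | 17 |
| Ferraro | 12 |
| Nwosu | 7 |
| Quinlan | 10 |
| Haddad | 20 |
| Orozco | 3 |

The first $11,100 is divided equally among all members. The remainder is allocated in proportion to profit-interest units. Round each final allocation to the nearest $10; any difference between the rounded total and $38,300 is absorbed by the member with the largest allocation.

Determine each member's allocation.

First tranche $11,100 split equally: $1,850 each.
Remainder $27,200 by profit-interest units (total 69): Lindqvist 6,701.45 → $6,700; Ferraro 4,730.43 → $4,730; Nwosu 2,759.42 → $2,760; Quinlan 3,942.03 → $3,940; Haddad 7,884.06 → $7,880; Orozco 1,182.61 → $1,180.
Rounding difference +$10 on remainder applied to Haddad.
Totals: Lindqvist $1,850 + $6,700 = $8,550; Ferraro $1,850 + $4,730 = $6,580; Nwosu $1,850 + $2,760 = $4,610; Quinlan $1,850 + $3,940 = $5,790; Haddad $1,850 + $7,890 = $9,740; Orozco $1,850 + $1,180 = $3,030.

Lindqvist: $8,550 | Ferraro: $6,580 | Nwosu: $4,610 | Quinlan: $5,790 | Haddad: $9,740 | Orozco: $3,030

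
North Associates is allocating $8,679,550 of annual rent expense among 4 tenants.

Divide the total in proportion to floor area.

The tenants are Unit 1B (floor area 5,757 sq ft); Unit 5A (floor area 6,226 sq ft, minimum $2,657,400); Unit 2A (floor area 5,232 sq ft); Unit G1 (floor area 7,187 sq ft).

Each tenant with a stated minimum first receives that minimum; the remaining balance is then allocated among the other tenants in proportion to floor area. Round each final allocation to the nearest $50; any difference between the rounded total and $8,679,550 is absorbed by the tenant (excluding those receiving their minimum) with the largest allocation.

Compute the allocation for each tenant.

Guaranteed amounts: Unit 5A $2,657,400. Residual $6,022,150.
Residual split over remaining floor area 18,176: Unit 1B 1,907,433.84 → $1,907,450; Unit 2A 1,733,488.60 → $1,733,500; Unit G1 2,381,227.56 → $2,381,250.
Rounding difference −$50 applied to Unit G1 → $2,381,200.

Unit 1B: $1,907,450 · Unit 5A: $2,657,400 · Unit 2A: $1,733,500 · Unit G1: $2,381,200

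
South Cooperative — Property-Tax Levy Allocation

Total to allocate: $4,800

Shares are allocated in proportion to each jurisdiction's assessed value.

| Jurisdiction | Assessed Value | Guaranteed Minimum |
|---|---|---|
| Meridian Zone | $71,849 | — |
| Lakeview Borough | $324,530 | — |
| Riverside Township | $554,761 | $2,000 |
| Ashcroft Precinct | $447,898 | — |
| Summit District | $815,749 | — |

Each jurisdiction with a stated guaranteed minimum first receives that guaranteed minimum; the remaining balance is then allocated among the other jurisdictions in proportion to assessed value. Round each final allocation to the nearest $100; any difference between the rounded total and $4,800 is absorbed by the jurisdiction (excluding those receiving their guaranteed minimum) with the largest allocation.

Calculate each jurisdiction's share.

Fund the minimums — Riverside Township $2,000. Remaining pool $2,800.
Remaining pool split over remaining assessed value 1,660,026: Meridian Zone 121.19 → $100; Lakeview Borough 547.39 → $500; Ashcroft Precinct 755.48 → $800; Summit District 1,375.94 → $1,400.

Meridian Zone: $100 · Lakeview Borough: $500 · Riverside Township: $2,000 · Ashcroft Precinct: $800 · Summit District: $1,400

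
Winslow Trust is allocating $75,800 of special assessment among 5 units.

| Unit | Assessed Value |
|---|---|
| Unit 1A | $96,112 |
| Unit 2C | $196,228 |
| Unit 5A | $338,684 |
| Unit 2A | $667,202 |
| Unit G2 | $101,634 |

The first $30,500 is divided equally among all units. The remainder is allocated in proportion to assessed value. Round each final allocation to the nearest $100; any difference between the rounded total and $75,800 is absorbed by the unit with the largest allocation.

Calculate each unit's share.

Unit 1A: $9,200 | Unit 2C: $12,500 | Unit 5A: $17,100 | Unit 2A: $27,600 | Unit G2: $9,400

Equal tier: $30,500 ÷ 5 = $6,100 apiece.
Remainder $45,300 by assessed value (total 1,399,860): Unit 1A 3,110.22 → $3,100; Unit 2C 6,350.01 → $6,400; Unit 5A 10,959.94 → $11,000; Unit 2A 21,590.91 → $21,600; Unit G2 3,288.91 → $3,300.
Rounding difference −$100 on remainder applied to Unit 2A.
Totals: Unit 1A $6,100 + $3,100 = $9,200; Unit 2C $6,100 + $6,400 = $12,500; Unit 5A $6,100 + $11,000 = $17,100; Unit 2A $6,100 + $21,500 = $27,600; Unit G2 $6,100 + $3,300 = $9,400.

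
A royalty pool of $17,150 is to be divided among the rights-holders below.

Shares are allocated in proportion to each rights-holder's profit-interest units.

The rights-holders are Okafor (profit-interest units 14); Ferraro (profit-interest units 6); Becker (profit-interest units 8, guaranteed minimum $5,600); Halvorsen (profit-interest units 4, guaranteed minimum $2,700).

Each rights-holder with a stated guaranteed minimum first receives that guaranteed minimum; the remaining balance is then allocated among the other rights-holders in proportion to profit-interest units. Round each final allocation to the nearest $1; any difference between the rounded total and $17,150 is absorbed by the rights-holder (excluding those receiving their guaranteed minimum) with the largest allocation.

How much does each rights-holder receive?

Minimums first: Becker $5,600; Halvorsen $2,700. Remaining pool $8,850.
Remaining pool split over remaining profit-interest units 20: Okafor 6,195.00 → $6,195; Ferraro 2,655.00 → $2,655.

Okafor: $6,195; Ferraro: $2,655; Becker: $5,600; Halvorsen: $2,700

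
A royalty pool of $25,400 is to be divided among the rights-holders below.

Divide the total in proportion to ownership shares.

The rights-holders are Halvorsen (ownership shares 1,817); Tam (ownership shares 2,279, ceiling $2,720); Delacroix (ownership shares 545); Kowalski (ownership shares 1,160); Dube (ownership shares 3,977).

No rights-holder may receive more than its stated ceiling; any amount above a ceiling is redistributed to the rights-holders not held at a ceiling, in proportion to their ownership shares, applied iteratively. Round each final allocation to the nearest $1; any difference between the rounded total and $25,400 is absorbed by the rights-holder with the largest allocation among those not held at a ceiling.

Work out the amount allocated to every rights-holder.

Total ownership shares = 9,778.
Pro-rata shares before constraints: Halvorsen 4,719.96; Tam 5,920.09; Delacroix 1,415.73; Kowalski 3,013.30; Dube 10,330.93.
Cap binds for Tam ($2,720); balance $22,680 reallocated over remaining ownership shares 7,499.
Remaining shares: Halvorsen 5,495.34 → $5,495; Delacroix 1,648.30 → $1,648; Kowalski 3,508.31 → $3,508; Dube 12,028.05 → $12,028.
Rounding difference +$1 applied to Dube → $12,029.

Halvorsen: $5,495 · Tam: $2,720 · Delacroix: $1,648 · Kowalski: $3,508 · Dube: $12,029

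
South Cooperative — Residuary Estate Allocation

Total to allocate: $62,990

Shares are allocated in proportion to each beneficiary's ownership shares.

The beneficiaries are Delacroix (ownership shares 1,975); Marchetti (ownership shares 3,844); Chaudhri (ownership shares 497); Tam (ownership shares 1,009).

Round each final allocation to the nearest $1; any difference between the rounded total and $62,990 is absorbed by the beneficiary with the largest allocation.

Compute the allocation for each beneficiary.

Delacroix: $16,984; Marchetti: $33,055; Chaudhri: $4,274; Tam: $8,677

Sum of ownership shares: 7,325.
Proportional shares: Delacroix 1,975/7,325 × $62,990 = 16,983.65; Marchetti 3,844/7,325 × $62,990 = 33,055.78; Chaudhri 497/7,325 × $62,990 = 4,273.86; Tam 1,009/7,325 × $62,990 = 8,676.71.
After rounding ($1): Delacroix $16,984; Marchetti $33,056; Chaudhri $4,274; Tam $8,677. Sum = $62,991.
Difference $62,990 − $62,991 = −$1 applied to largest allocation (Marchetti): Marchetti becomes $33,055.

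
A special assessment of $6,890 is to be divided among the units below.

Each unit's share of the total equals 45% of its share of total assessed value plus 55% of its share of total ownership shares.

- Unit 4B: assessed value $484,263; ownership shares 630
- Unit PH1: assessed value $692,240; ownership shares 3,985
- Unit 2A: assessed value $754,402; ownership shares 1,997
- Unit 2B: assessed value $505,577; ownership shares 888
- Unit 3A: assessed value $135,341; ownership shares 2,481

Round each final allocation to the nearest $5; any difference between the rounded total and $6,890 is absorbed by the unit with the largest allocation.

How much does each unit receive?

Unit 4B: $825 | Unit PH1: $2,345 | Unit 2A: $1,670 | Unit 2B: $945 | Unit 3A: $1,105

Assessed value total 2,571,823; ownership shares total 9,981.
Blended shares (45% assessed value + 55% ownership shares): Unit 4B 0.1194; Unit PH1 0.3407; Unit 2A 0.2420; Unit 2B 0.1374; Unit 3A 0.1604.
Proportional shares: Unit 4B 823.00; Unit PH1 2,347.53; Unit 2A 1,667.68; Unit 2B 946.65; Unit 3A 1,105.13.
After rounding ($5): Unit 4B $825; Unit PH1 $2,350; Unit 2A $1,670; Unit 2B $945; Unit 3A $1,105. Sum = $6,895.
Difference $6,890 − $6,895 = −$5 applied to largest allocation (Unit PH1): Unit PH1 becomes $2,345.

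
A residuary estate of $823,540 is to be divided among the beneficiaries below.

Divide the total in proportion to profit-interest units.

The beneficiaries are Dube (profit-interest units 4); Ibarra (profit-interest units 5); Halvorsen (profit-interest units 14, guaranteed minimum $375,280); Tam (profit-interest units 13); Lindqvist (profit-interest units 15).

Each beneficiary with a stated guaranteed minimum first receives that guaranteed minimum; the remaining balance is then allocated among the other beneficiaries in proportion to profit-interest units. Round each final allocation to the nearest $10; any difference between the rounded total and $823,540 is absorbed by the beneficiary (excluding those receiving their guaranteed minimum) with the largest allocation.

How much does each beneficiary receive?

Fund the minimums — Halvorsen $375,280. Balance $448,260.
Balance split over remaining profit-interest units 37: Dube 48,460.54 → $48,460; Ibarra 60,575.68 → $60,580; Tam 157,496.76 → $157,500; Lindqvist 181,727.03 → $181,730.
Rounding difference −$10 applied to Lindqvist → $181,720.

Dube: $48,460; Ibarra: $60,580; Halvorsen: $375,280; Tam: $157,500; Lindqvist: $181,720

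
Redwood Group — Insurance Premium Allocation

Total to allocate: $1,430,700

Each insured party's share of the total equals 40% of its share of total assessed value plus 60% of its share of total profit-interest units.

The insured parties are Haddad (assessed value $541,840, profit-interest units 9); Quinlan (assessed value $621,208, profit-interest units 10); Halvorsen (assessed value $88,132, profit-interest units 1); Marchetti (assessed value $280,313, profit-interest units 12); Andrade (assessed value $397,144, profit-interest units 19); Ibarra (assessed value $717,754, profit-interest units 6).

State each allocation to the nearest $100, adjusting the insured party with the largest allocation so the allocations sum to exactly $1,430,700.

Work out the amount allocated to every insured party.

Assessed value total 2,646,391; profit-interest units total 57.
Composite weights (40% assessed value + 60% profit-interest units): Haddad 0.1766; Quinlan 0.1992; Halvorsen 0.0238; Marchetti 0.1687; Andrade 0.2600; Ibarra 0.1716.
Pro-rata amounts: Haddad 252,712.48; Quinlan 284,935.75; Halvorsen 34,118.48; Marchetti 241,337.47; Andrade 372,022.08; Ibarra 245,573.75.
Rounded to nearest $100: Haddad $252,700; Quinlan $284,900; Halvorsen $34,100; Marchetti $241,300; Andrade $372,000; Ibarra $245,600. Sum = $1,430,600.
Difference $1,430,700 − $1,430,600 = +$100 applied to largest allocation (Andrade): Andrade becomes $372,100.

Haddad: $252,700 · Quinlan: $284,900 · Halvorsen: $34,100 · Marchetti: $241,300 · Andrade: $372,100 · Ibarra: $245,600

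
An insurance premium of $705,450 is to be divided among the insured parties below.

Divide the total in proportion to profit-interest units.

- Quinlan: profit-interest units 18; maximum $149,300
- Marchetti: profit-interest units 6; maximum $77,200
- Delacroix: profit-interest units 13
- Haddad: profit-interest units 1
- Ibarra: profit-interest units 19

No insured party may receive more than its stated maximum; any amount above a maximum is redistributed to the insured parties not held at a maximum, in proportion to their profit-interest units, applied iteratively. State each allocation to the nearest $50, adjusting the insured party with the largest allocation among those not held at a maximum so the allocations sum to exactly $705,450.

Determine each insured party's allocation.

Quinlan: $149,300 | Marchetti: $77,200 | Delacroix: $188,700 | Haddad: $14,500 | Ibarra: $275,750

Combined profit-interest units = 57.
Unconstrained shares: Quinlan 222,773.68; Marchetti 74,257.89; Delacroix 160,892.11; Haddad 12,376.32; Ibarra 235,150.00.
Held at cap: Quinlan ($149,300); remaining pool $556,150 reallocated over remaining profit-interest units 39.
Held at cap: Marchetti ($77,200); remaining pool $478,950 reallocated over remaining profit-interest units 33.
Remaining shares: Delacroix 188,677.27 → $188,700; Haddad 14,513.64 → $14,500; Ibarra 275,759.09 → $275,750.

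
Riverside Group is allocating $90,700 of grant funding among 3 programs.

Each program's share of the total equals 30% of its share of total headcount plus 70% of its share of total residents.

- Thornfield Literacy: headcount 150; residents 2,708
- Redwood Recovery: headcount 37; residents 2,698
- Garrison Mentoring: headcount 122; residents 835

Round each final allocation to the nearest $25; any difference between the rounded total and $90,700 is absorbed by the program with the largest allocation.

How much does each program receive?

Totals — headcount 309, residents 6,241.
Composite weights (30% headcount + 70% residents): Thornfield Literacy 0.4494; Redwood Recovery 0.3385; Garrison Mentoring 0.2121.
Pro-rata amounts: Thornfield Literacy 40,757.36; Redwood Recovery 30,705.04; Garrison Mentoring 19,237.60.
At nearest $25: Thornfield Literacy $40,750; Redwood Recovery $30,700; Garrison Mentoring $19,250. Sum = $90,700.
Rounded total matches; no reconciliation needed.

Thornfield Literacy: $40,750; Redwood Recovery: $30,700; Garrison Mentoring: $19,250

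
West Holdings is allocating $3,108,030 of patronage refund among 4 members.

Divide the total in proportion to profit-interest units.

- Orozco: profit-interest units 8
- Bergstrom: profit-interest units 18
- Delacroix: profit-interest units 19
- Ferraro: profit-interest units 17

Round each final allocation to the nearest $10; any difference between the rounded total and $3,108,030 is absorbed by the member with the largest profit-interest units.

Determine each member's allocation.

Total profit-interest units = 8 + 18 + 19 + 17 = 62.
Pro-rata amounts: Orozco 401,036.13; Bergstrom 902,331.29; Delacroix 952,460.81; Ferraro 852,201.77.
At nearest $10: Orozco $401,040; Bergstrom $902,330; Delacroix $952,460; Ferraro $852,200. Sum = $3,108,030.
Sum already equals the total — no adjustment.

Orozco: $401,040 | Bergstrom: $902,330 | Delacroix: $952,460 | Ferraro: $852,200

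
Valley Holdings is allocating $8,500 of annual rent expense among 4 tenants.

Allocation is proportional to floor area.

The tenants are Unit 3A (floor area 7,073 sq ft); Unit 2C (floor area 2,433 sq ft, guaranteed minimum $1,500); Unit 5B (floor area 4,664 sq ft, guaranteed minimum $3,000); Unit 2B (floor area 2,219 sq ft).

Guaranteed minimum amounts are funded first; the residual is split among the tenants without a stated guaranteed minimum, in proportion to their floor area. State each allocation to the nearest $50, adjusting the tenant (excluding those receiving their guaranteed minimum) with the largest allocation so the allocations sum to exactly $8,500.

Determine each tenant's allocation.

Minimums first: Unit 2C $1,500; Unit 5B $3,000. Remaining pool $4,000.
Remaining pool split over remaining floor area 9,292: Unit 3A 3,044.77 → $3,050; Unit 2B 955.23 → $950.

Unit 3A: $3,050 · Unit 2C: $1,500 · Unit 5B: $3,000 · Unit 2B: $950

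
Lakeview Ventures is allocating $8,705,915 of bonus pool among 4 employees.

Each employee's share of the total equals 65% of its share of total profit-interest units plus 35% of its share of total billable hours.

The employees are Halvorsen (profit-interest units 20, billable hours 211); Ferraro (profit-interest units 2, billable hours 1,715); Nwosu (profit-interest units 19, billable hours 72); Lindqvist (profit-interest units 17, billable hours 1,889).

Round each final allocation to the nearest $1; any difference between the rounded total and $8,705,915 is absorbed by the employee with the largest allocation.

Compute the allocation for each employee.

Totals — profit-interest units 58, billable hours 3,887.
Combined weights (65% profit-interest units + 35% billable hours): Halvorsen 0.2431; Ferraro 0.1768; Nwosu 0.2194; Lindqvist 0.3606.
Unrounded shares: Halvorsen 2,116,731.44; Ferraro 1,539,543.56; Nwosu 1,910,201.23; Lindqvist 3,139,438.77.
At nearest $1: Halvorsen $2,116,731; Ferraro $1,539,544; Nwosu $1,910,201; Lindqvist $3,139,439. Sum = $8,705,915.
Rounded total matches; no reconciliation needed.

Halvorsen: $2,116,731; Ferraro: $1,539,544; Nwosu: $1,910,201; Lindqvist: $3,139,439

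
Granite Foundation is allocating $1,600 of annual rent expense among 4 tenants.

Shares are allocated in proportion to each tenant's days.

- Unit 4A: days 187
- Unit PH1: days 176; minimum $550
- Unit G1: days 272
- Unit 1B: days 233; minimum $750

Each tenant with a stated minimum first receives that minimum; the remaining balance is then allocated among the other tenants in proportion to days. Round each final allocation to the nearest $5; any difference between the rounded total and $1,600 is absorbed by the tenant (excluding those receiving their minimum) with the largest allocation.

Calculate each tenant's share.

Unit 4A: $120 | Unit PH1: $550 | Unit G1: $180 | Unit 1B: $750

Minimums first: Unit PH1 $550; Unit 1B $750. Remaining pool $300.
Remaining pool split over remaining days 459: Unit 4A 122.22 → $120; Unit G1 177.78 → $180.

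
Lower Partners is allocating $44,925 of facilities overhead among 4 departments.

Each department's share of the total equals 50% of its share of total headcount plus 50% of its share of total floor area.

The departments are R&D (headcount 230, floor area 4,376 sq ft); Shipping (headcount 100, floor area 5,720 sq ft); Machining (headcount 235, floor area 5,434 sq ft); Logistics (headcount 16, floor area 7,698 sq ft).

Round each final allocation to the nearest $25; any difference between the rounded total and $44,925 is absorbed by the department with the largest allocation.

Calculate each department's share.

Totals — headcount 581, floor area 23,228.
Blended shares (50% headcount + 50% floor area): R&D 0.2921; Shipping 0.2092; Machining 0.3192; Logistics 0.1795.
Raw shares: R&D 13,124.00; Shipping 9,397.67; Machining 14,340.44; Logistics 8,062.89.
At nearest $25: R&D $13,125; Shipping $9,400; Machining $14,350; Logistics $8,075. Sum = $44,950.
Difference $44,925 − $44,950 = −$25 applied to largest allocation (Machining): Machining becomes $14,325.

R&D: $13,125 | Shipping: $9,400 | Machining: $14,325 | Logistics: $8,075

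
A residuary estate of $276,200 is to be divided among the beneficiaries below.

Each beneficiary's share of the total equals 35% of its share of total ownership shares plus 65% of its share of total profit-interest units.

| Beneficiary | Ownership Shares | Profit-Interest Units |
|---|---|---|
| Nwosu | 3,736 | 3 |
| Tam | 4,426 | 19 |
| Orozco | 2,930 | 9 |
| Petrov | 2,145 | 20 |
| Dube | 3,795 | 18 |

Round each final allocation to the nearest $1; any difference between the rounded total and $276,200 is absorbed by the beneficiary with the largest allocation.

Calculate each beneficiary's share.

Ownership shares total 17,032; profit-interest units total 69.
Composite weights (35% ownership shares + 65% profit-interest units): Nwosu 0.1050; Tam 0.2699; Orozco 0.1450; Petrov 0.2325; Dube 0.2476.
Unrounded shares: Nwosu 29,010.39; Tam 74,556.83; Orozco 40,047.01; Petrov 64,212.24; Dube 68,373.52.
At nearest $1: Nwosu $29,010; Tam $74,557; Orozco $40,047; Petrov $64,212; Dube $68,374. Sum = $276,200.
No rounding difference to absorb.

Nwosu: $29,010 · Tam: $74,557 · Orozco: $40,047 · Petrov: $64,212 · Dube: $68,374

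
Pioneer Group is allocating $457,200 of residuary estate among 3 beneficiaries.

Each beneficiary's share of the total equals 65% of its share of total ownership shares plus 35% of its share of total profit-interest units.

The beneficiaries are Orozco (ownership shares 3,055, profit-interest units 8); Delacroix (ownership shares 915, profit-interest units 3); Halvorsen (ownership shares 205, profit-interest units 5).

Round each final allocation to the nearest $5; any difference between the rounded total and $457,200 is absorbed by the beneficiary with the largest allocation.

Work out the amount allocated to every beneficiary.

Totals — ownership shares 4,175, profit-interest units 16.
Blended shares (65% ownership shares + 35% profit-interest units): Orozco 0.6506; Delacroix 0.2081; Halvorsen 0.1413.
Pro-rata amounts: Orozco 297,467.46; Delacroix 95,134.22; Halvorsen 64,598.32.
After rounding ($5): Orozco $297,465; Delacroix $95,135; Halvorsen $64,600. Sum = $457,200.
No rounding difference to absorb.

Orozco: $297,465 | Delacroix: $95,135 | Halvorsen: $64,600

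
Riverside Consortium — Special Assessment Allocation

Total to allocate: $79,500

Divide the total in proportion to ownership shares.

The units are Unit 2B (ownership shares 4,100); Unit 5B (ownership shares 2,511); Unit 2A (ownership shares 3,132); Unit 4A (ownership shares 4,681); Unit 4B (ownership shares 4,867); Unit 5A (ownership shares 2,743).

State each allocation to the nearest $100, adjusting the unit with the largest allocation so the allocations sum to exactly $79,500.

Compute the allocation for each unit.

Unit 2B: $14,800 | Unit 5B: $9,100 | Unit 2A: $11,300 | Unit 4A: $16,900 | Unit 4B: $17,500 | Unit 5A: $9,900

Combined ownership shares = 22,034.
Unrounded shares: Unit 2B 4,100/22,034 × $79,500 = 14,793.05; Unit 5B 2,511/22,034 × $79,500 = 9,059.84; Unit 2A 3,132/22,034 × $79,500 = 11,300.44; Unit 4A 4,681/22,034 × $79,500 = 16,889.33; Unit 4B 4,867/22,034 × $79,500 = 17,560.43; Unit 5A 2,743/22,034 × $79,500 = 9,896.91.
At nearest $100: Unit 2B $14,800; Unit 5B $9,100; Unit 2A $11,300; Unit 4A $16,900; Unit 4B $17,600; Unit 5A $9,900. Sum = $79,600.
Difference $79,500 − $79,600 = −$100 applied to largest allocation (Unit 4B): Unit 4B becomes $17,500.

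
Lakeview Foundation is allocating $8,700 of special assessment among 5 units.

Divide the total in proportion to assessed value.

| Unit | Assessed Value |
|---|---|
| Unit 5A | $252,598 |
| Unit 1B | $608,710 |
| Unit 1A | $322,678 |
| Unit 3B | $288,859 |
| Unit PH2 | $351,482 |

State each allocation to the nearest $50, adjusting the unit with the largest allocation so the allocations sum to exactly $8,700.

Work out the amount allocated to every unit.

Unit 5A: $1,200 · Unit 1B: $2,850 · Unit 1A: $1,550 · Unit 3B: $1,400 · Unit PH2: $1,700

Sum of assessed value: 1,824,327.
Proportional shares: Unit 5A 252,598/1,824,327 × $8,700 = 1,204.61; Unit 1B 608,710/1,824,327 × $8,700 = 2,902.87; Unit 1A 322,678/1,824,327 × $8,700 = 1,538.81; Unit 3B 288,859/1,824,327 × $8,700 = 1,377.53; Unit PH2 351,482/1,824,327 × $8,700 = 1,676.18.
At nearest $50: Unit 5A $1,200; Unit 1B $2,900; Unit 1A $1,550; Unit 3B $1,400; Unit PH2 $1,700. Sum = $8,750.
Difference $8,700 − $8,750 = −$50 applied to largest allocation (Unit 1B): Unit 1B becomes $2,850.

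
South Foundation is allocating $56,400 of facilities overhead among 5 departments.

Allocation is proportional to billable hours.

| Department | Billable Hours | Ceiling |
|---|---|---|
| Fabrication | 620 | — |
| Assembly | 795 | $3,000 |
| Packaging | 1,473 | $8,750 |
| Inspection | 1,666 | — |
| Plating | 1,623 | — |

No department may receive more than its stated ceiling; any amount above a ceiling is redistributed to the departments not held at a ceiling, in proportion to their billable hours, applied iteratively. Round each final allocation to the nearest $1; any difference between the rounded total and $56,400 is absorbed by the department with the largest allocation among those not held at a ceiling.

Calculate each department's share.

Sum of billable hours: 6,177.
Unconstrained shares: Fabrication 5,661.00; Assembly 7,258.86; Packaging 13,449.44; Inspection 15,211.66; Plating 14,819.04.
Cap binds for Assembly ($3,000), Packaging ($8,750); balance $44,650 reallocated over remaining billable hours 3,909.
Redistributed shares: Fabrication 7,081.86 → $7,082; Inspection 19,029.65 → $19,030; Plating 18,538.49 → $18,538.

Fabrication: $7,082 | Assembly: $3,000 | Packaging: $8,750 | Inspection: $19,030 | Plating: $18,538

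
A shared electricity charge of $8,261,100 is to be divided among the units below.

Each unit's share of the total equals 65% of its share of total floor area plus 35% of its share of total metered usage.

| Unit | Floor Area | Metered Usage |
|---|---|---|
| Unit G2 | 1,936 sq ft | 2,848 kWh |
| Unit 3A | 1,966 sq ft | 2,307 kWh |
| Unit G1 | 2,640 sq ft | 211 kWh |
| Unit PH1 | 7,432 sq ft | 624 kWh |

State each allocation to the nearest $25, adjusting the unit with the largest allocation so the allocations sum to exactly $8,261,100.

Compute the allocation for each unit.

Floor area total 13,974; metered usage total 5,990.
Composite weights (65% floor area + 35% metered usage): Unit G2 0.2565; Unit 3A 0.2262; Unit G1 0.1351; Unit PH1 0.3822.
Unrounded shares: Unit G2 2,118,671.78; Unit 3A 1,869,057.93; Unit G1 1,116,308.95; Unit PH1 3,157,061.34.
After rounding ($25): Unit G2 $2,118,675; Unit 3A $1,869,050; Unit G1 $1,116,300; Unit PH1 $3,157,050. Sum = $8,261,075.
Difference $8,261,100 − $8,261,075 = +$25 applied to largest allocation (Unit PH1): Unit PH1 becomes $3,157,075.

Unit G2: $2,118,675 | Unit 3A: $1,869,050 | Unit G1: $1,116,300 | Unit PH1: $3,157,075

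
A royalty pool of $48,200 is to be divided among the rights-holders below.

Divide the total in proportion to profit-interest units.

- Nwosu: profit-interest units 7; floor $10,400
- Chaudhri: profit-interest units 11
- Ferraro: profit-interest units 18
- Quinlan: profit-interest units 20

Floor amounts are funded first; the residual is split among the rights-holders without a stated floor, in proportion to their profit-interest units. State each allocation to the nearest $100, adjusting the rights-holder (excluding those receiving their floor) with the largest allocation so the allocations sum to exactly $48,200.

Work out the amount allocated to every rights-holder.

Fund the minimums — Nwosu $10,400. Balance $37,800.
Balance split over remaining profit-interest units 49: Chaudhri 8,485.71 → $8,500; Ferraro 13,885.71 → $13,900; Quinlan 15,428.57 → $15,400.

Nwosu: $10,400; Chaudhri: $8,500; Ferraro: $13,900; Quinlan: $15,400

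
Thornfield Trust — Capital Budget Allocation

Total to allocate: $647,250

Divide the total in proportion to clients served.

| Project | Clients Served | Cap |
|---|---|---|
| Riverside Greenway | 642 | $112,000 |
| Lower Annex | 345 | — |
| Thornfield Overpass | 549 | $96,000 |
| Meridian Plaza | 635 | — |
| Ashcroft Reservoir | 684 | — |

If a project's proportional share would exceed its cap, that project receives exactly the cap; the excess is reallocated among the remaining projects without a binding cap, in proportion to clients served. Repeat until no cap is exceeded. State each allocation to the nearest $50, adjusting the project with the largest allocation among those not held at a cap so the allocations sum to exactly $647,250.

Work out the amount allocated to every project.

Riverside Greenway: $112,000 | Lower Annex: $91,050 | Thornfield Overpass: $96,000 | Meridian Plaza: $167,600 | Ashcroft Reservoir: $180,600

Sum of clients served: 2,855.
Proportional shares (ignoring caps): Riverside Greenway 145,546.23; Lower Annex 78,214.10; Thornfield Overpass 124,462.43; Meridian Plaza 143,959.28; Ashcroft Reservoir 155,067.95.
Cap binds for Riverside Greenway ($112,000), Thornfield Overpass ($96,000); residual $439,250 reallocated over remaining clients served 1,664.
Redistributed shares: Lower Annex 91,070.46 → $91,050; Meridian Plaza 167,622.45 → $167,600; Ashcroft Reservoir 180,557.09 → $180,550.
Rounding difference +$50 applied to Ashcroft Reservoir → $180,600.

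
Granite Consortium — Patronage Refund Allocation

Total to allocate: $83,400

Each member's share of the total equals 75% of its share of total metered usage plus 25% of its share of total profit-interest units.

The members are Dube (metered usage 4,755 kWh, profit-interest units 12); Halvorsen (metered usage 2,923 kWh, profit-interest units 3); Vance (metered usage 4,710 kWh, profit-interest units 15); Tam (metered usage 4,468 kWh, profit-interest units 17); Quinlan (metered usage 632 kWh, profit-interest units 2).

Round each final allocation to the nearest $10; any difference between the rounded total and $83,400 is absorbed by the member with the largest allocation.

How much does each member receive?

Totals — metered usage 17,488, profit-interest units 49.
Composite weights (75% metered usage + 25% profit-interest units): Dube 0.2652; Halvorsen 0.1407; Vance 0.2785; Tam 0.2784; Quinlan 0.0373.
Raw shares: Dube 22,113.51; Halvorsen 11,731.34; Vance 23,229.09; Tam 23,214.54; Quinlan 3,111.52.
Rounded to nearest $10: Dube $22,110; Halvorsen $11,730; Vance $23,230; Tam $23,210; Quinlan $3,110. Sum = $83,390.
Difference $83,400 − $83,390 = +$10 applied to largest allocation (Vance): Vance becomes $23,240.

Dube: $22,110; Halvorsen: $11,730; Vance: $23,240; Tam: $23,210; Quinlan: $3,110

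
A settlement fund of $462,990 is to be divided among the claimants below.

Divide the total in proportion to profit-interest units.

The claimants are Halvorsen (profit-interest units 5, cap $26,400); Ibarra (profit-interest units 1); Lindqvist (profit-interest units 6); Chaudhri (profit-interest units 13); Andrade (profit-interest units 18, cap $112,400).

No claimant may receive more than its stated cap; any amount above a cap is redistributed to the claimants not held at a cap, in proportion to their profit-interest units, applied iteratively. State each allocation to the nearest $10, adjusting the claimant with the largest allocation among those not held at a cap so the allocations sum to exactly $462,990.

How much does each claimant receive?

Halvorsen: $26,400 · Ibarra: $16,210 · Lindqvist: $97,260 · Chaudhri: $210,720 · Andrade: $112,400

Sum of profit-interest units: 43.
Pro-rata shares before constraints: Halvorsen 53,836.05; Ibarra 10,767.21; Lindqvist 64,603.26; Chaudhri 139,973.72; Andrade 193,809.77.
Held at cap: Halvorsen ($26,400), Andrade ($112,400); balance $324,190 reallocated over remaining profit-interest units 20.
Shares after redistribution: Ibarra 16,209.50 → $16,210; Lindqvist 97,257.00 → $97,260; Chaudhri 210,723.50 → $210,720.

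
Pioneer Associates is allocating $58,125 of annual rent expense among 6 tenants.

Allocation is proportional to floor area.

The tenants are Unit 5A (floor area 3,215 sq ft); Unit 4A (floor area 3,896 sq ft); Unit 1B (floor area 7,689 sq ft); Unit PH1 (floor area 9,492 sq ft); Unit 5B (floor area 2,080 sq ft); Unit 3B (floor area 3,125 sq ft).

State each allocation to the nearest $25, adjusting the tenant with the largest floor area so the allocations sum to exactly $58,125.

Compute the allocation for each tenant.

Combined floor area = 3,215 + 3,896 + 7,689 + 9,492 + 2,080 + 3,125 = 29,497.
Proportional shares: Unit 5A 6,335.28; Unit 4A 7,677.22; Unit 1B 15,151.48; Unit PH1 18,704.36; Unit 5B 4,098.72; Unit 3B 6,157.94.
At nearest $25: Unit 5A $6,325; Unit 4A $7,675; Unit 1B $15,150; Unit PH1 $18,700; Unit 5B $4,100; Unit 3B $6,150. Sum = $58,100.
Difference $58,125 − $58,100 = +$25 applied to largest floor area (Unit PH1): Unit PH1 becomes $18,725.

Unit 5A: $6,325 · Unit 4A: $7,675 · Unit 1B: $15,150 · Unit PH1: $18,725 · Unit 5B: $4,100 · Unit 3B: $6,150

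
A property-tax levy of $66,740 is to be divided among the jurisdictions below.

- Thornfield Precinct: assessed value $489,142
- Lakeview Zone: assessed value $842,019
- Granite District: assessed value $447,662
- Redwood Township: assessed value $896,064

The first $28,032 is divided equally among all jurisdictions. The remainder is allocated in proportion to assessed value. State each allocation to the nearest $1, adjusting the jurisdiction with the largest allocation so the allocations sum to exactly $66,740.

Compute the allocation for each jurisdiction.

Equal tier: $28,032 ÷ 4 = $7,008 apiece.
Remainder $38,708 by assessed value (total 2,674,887): Thornfield Precinct 7,078.32 → $7,078; Lakeview Zone 12,184.77 → $12,185; Granite District 6,478.07 → $6,478; Redwood Township 12,966.85 → $12,967.
Totals: Thornfield Precinct $7,008 + $7,078 = $14,086; Lakeview Zone $7,008 + $12,185 = $19,193; Granite District $7,008 + $6,478 = $13,486; Redwood Township $7,008 + $12,967 = $19,975.

Thornfield Precinct: $14,086 · Lakeview Zone: $19,193 · Granite District: $13,486 · Redwood Township: $19,975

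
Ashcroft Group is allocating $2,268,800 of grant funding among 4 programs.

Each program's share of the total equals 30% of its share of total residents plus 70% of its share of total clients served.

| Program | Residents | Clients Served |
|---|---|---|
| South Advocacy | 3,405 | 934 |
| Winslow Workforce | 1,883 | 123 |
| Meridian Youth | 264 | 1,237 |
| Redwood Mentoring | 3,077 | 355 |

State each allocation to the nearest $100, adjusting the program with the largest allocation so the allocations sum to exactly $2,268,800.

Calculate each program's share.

Residents total 8,629; clients served total 2,649.
Blended shares (30% residents + 70% clients served): South Advocacy 0.3652; Winslow Workforce 0.0980; Meridian Youth 0.3361; Redwood Mentoring 0.2008.
Unrounded shares: South Advocacy 828,543.07; Winslow Workforce 222,270.08; Meridian Youth 762,444.80; Redwood Mentoring 455,542.05.
At nearest $100: South Advocacy $828,500; Winslow Workforce $222,300; Meridian Youth $762,400; Redwood Mentoring $455,500. Sum = $2,268,700.
Difference $2,268,800 − $2,268,700 = +$100 applied to largest allocation (South Advocacy): South Advocacy becomes $828,600.

South Advocacy: $828,600 · Winslow Workforce: $222,300 · Meridian Youth: $762,400 · Redwood Mentoring: $455,500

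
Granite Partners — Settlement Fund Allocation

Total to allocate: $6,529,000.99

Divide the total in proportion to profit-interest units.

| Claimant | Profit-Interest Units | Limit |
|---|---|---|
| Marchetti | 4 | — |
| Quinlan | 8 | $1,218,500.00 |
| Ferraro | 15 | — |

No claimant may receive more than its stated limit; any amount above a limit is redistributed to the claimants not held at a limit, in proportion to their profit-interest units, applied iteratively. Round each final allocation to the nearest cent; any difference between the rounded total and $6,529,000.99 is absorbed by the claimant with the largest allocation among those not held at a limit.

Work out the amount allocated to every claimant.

Marchetti: $1,118,000.21 · Quinlan: $1,218,500.00 · Ferraro: $4,192,500.78

Combined profit-interest units = 27.
Proportional shares (ignoring caps): Marchetti 967,259.4059; Quinlan 1,934,518.8119; Ferraro 3,627,222.7722.
Capped: Quinlan ($1,218,500.00); residual $5,310,500.99 reallocated over remaining profit-interest units 19.
Remaining shares: Marchetti 1,118,000.2084 → $1,118,000.21; Ferraro 4,192,500.7816 → $4,192,500.78.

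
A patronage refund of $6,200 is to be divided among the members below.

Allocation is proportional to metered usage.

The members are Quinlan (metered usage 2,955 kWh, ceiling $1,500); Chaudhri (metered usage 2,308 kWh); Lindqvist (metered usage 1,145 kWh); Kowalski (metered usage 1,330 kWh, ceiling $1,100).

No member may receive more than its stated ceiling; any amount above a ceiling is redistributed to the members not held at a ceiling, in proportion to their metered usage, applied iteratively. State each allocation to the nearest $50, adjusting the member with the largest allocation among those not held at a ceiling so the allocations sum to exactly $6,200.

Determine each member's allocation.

Combined metered usage = 7,738.
Unconstrained shares: Quinlan 2,367.67; Chaudhri 1,849.26; Lindqvist 917.42; Kowalski 1,065.65.
Held at cap: Quinlan ($1,500); residual $4,700 reallocated over remaining metered usage 4,783.
Held at cap: Kowalski ($1,100); residual $3,600 reallocated over remaining metered usage 3,453.
Redistributed shares: Chaudhri 2,406.26 → $2,400; Lindqvist 1,193.74 → $1,200.

Quinlan: $1,500 | Chaudhri: $2,400 | Lindqvist: $1,200 | Kowalski: $1,100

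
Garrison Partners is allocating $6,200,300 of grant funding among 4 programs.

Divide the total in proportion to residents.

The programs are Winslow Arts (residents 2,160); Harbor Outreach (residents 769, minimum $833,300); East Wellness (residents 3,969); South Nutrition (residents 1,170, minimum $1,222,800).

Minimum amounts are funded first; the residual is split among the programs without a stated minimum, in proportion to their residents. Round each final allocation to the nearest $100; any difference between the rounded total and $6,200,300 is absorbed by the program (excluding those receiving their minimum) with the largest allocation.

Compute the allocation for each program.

Winslow Arts: $1,460,500; Harbor Outreach: $833,300; East Wellness: $2,683,700; South Nutrition: $1,222,800

Minimums first: Harbor Outreach $833,300; South Nutrition $1,222,800. Balance $4,144,200.
Balance split over remaining residents 6,129: Winslow Arts 1,460,511.01 → $1,460,500; East Wellness 2,683,688.99 → $2,683,700.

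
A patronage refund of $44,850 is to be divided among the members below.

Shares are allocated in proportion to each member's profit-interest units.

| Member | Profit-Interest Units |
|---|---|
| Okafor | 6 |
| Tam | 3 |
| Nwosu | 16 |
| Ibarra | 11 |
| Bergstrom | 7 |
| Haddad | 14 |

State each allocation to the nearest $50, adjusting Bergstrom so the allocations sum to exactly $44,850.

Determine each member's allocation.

Okafor: $4,700; Tam: $2,350; Nwosu: $12,600; Ibarra: $8,650; Bergstrom: $5,550; Haddad: $11,000

Combined profit-interest units = 57.
Pro-rata amounts: Okafor 6/57 × $44,850 = 4,721.05; Tam 3/57 × $44,850 = 2,360.53; Nwosu 16/57 × $44,850 = 12,589.47; Ibarra 11/57 × $44,850 = 8,655.26; Bergstrom 7/57 × $44,850 = 5,507.89; Haddad 14/57 × $44,850 = 11,015.79.
Rounded to nearest $50: Okafor $4,700; Tam $2,350; Nwosu $12,600; Ibarra $8,650; Bergstrom $5,500; Haddad $11,000. Sum = $44,800.
Difference $44,850 − $44,800 = +$50 applied to Bergstrom: Bergstrom becomes $5,550.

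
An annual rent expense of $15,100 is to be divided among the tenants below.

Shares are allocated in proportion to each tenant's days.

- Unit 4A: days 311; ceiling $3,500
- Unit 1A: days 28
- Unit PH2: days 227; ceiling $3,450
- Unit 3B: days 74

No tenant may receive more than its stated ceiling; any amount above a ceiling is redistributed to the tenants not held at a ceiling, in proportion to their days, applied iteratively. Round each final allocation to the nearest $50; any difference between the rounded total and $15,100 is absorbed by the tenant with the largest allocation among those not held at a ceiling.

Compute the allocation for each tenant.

Unit 4A: $3,500; Unit 1A: $2,250; Unit PH2: $3,450; Unit 3B: $5,900

Sum of days: 640.
Unconstrained shares: Unit 4A 7,337.66; Unit 1A 660.62; Unit PH2 5,355.78; Unit 3B 1,745.94.
Held at cap: Unit 4A ($3,500), Unit PH2 ($3,450); remaining pool $8,150 reallocated over remaining days 102.
Shares after redistribution: Unit 1A 2,237.25 → $2,250; Unit 3B 5,912.75 → $5,900.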